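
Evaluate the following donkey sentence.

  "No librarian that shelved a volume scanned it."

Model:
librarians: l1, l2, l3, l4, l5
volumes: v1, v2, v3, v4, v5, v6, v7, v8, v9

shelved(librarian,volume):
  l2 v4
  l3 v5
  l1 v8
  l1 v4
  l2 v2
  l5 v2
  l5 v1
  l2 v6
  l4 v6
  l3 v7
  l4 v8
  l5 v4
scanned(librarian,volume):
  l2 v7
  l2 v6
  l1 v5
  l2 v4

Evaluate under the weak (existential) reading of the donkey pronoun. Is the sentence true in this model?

False

"it" takes "a volume" as antecedent — a donkey pronoun bound across the clause boundary.
Truth condition: for no (l,v) with shelved(l,v) does scanned(l,v) hold.
Restrictor pairs — does the scope hold? (l1,v4):fails  (l1,v8):fails  (l2,v2):fails  (l2,v4):holds  (l2,v6):holds  (l3,v5):fails  (l3,v7):fails  (l4,v6):fails  (l4,v8):fails  (l5,v1):fails  (l5,v2):fails  (l5,v4):fails
Scope holds for 2 pair(s), so the sentence is false.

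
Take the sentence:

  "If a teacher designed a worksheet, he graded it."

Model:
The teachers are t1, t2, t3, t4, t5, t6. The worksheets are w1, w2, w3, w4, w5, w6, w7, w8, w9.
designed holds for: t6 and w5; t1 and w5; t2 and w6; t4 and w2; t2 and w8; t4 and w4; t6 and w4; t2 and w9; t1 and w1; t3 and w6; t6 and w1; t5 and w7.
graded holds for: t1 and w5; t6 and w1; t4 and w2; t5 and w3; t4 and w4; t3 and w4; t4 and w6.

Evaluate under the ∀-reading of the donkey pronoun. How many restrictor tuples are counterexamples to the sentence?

8

"it" takes "a worksheet" as antecedent — a donkey pronoun bound across the clause boundary.
Strong reading: for every (t,w) with designed(t,w), graded(t,w).
Restrictor pairs: (t1,w1) ✗  (t1,w5) ✓  (t2,w6) ✗  (t2,w8) ✗  (t2,w9) ✗  (t3,w6) ✗  (t4,w2) ✓  (t4,w4) ✓  (t5,w7) ✗  (t6,w1) ✓  (t6,w4) ✗  (t6,w5) ✗
Counterexamples (restrictor pairs failing the scope): 8.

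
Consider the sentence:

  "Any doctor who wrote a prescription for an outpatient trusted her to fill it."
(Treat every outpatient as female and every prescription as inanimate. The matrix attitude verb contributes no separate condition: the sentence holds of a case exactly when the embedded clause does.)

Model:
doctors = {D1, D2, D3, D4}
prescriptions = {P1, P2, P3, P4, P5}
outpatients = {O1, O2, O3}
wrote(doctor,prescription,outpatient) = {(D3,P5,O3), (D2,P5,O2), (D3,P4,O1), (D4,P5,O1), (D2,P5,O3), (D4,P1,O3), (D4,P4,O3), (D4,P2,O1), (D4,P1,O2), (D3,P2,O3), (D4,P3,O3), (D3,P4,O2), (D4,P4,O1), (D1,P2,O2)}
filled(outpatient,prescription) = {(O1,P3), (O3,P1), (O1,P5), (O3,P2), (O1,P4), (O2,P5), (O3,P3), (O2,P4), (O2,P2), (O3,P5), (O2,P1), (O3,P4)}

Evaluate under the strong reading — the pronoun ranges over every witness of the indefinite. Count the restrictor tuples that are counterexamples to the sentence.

1

"her" takes "an outpatient" as antecedent and "it" takes "a prescription"; both are donkey pronouns co-varying with the restrictor.
Strong reading: for every (d,p,o) with wrote(d,p,o), filled(o,p).
Restrictor triples: (D1,P2,O2)→filled(O2,P2) ✓  (D2,P5,O2)→filled(O2,P5) ✓  (D2,P5,O3)→filled(O3,P5) ✓  (D3,P2,O3)→filled(O3,P2) ✓  (D3,P4,O1)→filled(O1,P4) ✓  (D3,P4,O2)→filled(O2,P4) ✓  (D3,P5,O3)→filled(O3,P5) ✓  (D4,P1,O2)→filled(O2,P1) ✓  (D4,P1,O3)→filled(O3,P1) ✓  (D4,P2,O1)→filled(O1,P2) ✗  (D4,P3,O3)→filled(O3,P3) ✓  (D4,P4,O1)→filled(O1,P4) ✓  (D4,P4,O3)→filled(O3,P4) ✓  (D4,P5,O1)→filled(O1,P5) ✓
Counterexamples (restrictor triples failing the scope): 1.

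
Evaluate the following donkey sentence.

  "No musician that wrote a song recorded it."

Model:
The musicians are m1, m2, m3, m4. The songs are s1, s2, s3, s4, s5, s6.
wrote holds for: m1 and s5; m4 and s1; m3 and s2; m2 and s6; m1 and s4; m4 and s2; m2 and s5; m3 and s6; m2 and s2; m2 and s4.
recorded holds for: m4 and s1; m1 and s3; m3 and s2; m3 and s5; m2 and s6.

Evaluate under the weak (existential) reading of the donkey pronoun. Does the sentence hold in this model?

False

"it" takes "a song" as antecedent — a donkey pronoun bound across the clause boundary.
Truth condition: for no (m,s) with wrote(m,s) does recorded(m,s) hold.
Restrictor pairs — does the scope hold? (m1,s4):fails  (m1,s5):fails  (m2,s2):fails  (m2,s4):fails  (m2,s5):fails  (m2,s6):holds  (m3,s2):holds  (m3,s6):fails  (m4,s1):holds  (m4,s2):fails
Scope holds for 3 pair(s), so the sentence is false.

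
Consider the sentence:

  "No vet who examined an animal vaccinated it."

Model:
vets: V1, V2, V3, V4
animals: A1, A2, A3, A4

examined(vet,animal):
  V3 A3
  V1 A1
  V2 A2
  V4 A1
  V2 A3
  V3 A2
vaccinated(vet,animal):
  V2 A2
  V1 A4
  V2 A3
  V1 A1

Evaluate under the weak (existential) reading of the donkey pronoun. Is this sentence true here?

False

"it" takes "an animal" as antecedent — a donkey pronoun bound across the clause boundary.
Truth condition: for no (v,a) with examined(v,a) does vaccinated(v,a) hold.
Restrictor pairs — does the scope hold? (V1,A1):holds  (V2,A2):holds  (V2,A3):holds  (V3,A2):fails  (V3,A3):fails  (V4,A1):fails
Scope holds for 3 pair(s), so the sentence is false.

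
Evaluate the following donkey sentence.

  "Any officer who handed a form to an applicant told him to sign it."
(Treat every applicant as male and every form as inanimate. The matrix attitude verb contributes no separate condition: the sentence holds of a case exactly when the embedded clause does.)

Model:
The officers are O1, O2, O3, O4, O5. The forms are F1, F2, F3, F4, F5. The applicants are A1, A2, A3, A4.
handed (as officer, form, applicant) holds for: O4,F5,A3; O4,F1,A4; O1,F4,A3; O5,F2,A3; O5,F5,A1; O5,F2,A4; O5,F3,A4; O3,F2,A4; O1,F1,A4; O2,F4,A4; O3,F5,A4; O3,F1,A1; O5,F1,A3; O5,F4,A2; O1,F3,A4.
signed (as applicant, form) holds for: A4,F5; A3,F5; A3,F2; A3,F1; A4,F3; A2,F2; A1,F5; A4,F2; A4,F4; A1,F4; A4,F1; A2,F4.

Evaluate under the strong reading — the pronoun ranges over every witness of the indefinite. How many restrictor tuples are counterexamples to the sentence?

2

"him" takes "an applicant" as antecedent and "it" takes "a form"; both are donkey pronouns co-varying with the restrictor.
Strong reading: for every (o,f,a) with handed(o,f,a), signed(a,f).
Restrictor triples: (O1,F1,A4)→signed(A4,F1) ✓  (O1,F3,A4)→signed(A4,F3) ✓  (O1,F4,A3)→signed(A3,F4) ✗  (O2,F4,A4)→signed(A4,F4) ✓  (O3,F1,A1)→signed(A1,F1) ✗  (O3,F2,A4)→signed(A4,F2) ✓  (O3,F5,A4)→signed(A4,F5) ✓  (O4,F1,A4)→signed(A4,F1) ✓  (O4,F5,A3)→signed(A3,F5) ✓  (O5,F1,A3)→signed(A3,F1) ✓  (O5,F2,A3)→signed(A3,F2) ✓  (O5,F2,A4)→signed(A4,F2) ✓  (O5,F3,A4)→signed(A4,F3) ✓  (O5,F4,A2)→signed(A2,F4) ✓  (O5,F5,A1)→signed(A1,F5) ✓
Counterexamples (restrictor triples failing the scope): 2.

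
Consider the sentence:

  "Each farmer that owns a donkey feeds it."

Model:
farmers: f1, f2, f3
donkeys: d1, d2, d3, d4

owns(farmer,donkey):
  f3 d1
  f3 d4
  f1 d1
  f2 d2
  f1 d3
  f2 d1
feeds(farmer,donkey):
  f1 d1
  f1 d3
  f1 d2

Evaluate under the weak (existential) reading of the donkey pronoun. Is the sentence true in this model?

False

"it" takes "a donkey" as antecedent — a donkey pronoun bound across the clause boundary.
Weak reading: every farmer f with some owns-donkey has at least one owns-donkey d such that feeds(f,d).
Per farmer: f1:✓  f2:✗  f3:✗
f2 has no witness among its owns-donkeys.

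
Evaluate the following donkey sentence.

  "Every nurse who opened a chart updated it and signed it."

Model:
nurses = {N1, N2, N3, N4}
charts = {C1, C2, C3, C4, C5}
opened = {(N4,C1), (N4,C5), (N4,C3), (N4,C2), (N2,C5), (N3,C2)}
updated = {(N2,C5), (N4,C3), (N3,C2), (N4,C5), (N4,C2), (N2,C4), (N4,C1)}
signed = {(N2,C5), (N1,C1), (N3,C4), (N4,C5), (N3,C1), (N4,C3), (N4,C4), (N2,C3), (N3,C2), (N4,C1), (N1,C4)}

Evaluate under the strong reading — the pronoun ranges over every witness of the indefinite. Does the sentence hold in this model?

False

"it" takes "a chart" as antecedent — a donkey pronoun bound across the clause boundary.
Strong reading: for every (n,c) with opened(n,c), updated(n,c) ∧ signed(n,c).
Restrictor pairs: (N2,C5) ✓  (N3,C2) ✓  (N4,C1) ✓  (N4,C2) ✗  (N4,C3) ✓  (N4,C5) ✓
Counterexample: (N4,C2) is in opened but fails the scope.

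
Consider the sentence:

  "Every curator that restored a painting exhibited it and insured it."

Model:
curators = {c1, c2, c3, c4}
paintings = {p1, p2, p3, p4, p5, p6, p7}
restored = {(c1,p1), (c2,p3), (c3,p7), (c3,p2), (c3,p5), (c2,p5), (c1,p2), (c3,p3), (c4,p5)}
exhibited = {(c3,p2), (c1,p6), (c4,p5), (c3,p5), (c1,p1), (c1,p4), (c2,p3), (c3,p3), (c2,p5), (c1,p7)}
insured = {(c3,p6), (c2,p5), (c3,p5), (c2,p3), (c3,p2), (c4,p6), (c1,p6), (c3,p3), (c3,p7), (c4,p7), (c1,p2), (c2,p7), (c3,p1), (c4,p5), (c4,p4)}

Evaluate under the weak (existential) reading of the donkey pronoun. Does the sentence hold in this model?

"it" takes "a painting" as antecedent — a donkey pronoun bound across the clause boundary.
Weak reading: every curator c with some restored-painting has at least one restored-painting p such that exhibited(c,p) ∧ insured(c,p).
Per curator: c1:✗  c2:✓  c3:✓  c4:✓
c1 has no witness among its restored-paintings.

False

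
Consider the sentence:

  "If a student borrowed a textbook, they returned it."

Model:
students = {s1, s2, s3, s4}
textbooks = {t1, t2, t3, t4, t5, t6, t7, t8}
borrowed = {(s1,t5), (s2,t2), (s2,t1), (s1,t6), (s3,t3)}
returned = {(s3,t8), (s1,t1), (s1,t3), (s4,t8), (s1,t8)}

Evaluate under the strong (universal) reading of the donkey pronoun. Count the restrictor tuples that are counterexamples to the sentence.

"it" takes "a textbook" as antecedent — a donkey pronoun bound across the clause boundary.
Strong reading: for every (s,t) with borrowed(s,t), returned(s,t).
Restrictor pairs: (s1,t5) ✗  (s1,t6) ✗  (s2,t1) ✗  (s2,t2) ✗  (s3,t3) ✗
Counterexamples (restrictor pairs failing the scope): 5.

5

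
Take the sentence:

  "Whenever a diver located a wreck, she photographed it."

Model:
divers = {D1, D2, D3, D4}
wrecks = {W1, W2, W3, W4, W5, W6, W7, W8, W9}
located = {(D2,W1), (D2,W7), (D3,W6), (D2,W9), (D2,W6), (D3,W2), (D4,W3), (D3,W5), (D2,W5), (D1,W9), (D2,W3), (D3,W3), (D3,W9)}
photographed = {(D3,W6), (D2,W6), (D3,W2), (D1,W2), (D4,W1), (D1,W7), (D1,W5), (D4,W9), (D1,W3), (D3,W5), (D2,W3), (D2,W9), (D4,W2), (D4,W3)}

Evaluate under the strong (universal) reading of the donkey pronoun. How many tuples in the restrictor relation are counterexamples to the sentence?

"it" takes "a wreck" as antecedent — a donkey pronoun bound across the clause boundary.
Strong reading: for every (d,w) with located(d,w), photographed(d,w).
Restrictor pairs: (D1,W9) ✗  (D2,W1) ✗  (D2,W3) ✓  (D2,W5) ✗  (D2,W6) ✓  (D2,W7) ✗  (D2,W9) ✓  (D3,W2) ✓  (D3,W3) ✗  (D3,W5) ✓  (D3,W6) ✓  (D3,W9) ✗  (D4,W3) ✓
Counterexamples (restrictor pairs failing the scope): 6.

6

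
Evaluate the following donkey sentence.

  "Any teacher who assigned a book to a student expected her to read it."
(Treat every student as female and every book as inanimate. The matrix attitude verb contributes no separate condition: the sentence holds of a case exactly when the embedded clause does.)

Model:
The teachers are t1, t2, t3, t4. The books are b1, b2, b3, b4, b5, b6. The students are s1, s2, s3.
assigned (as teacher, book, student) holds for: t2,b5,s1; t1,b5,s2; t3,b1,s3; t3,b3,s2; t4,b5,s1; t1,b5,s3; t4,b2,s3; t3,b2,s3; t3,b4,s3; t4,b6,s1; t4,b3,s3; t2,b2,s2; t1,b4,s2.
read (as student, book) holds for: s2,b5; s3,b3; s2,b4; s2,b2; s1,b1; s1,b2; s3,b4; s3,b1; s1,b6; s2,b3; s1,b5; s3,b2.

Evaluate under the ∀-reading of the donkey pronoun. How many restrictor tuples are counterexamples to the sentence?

"her" takes "a student" as antecedent and "it" takes "a book"; both are donkey pronouns co-varying with the restrictor.
Strong reading: for every (t,b,s) with assigned(t,b,s), read(s,b).
Restrictor triples: (t1,b4,s2)→read(s2,b4) ✓  (t1,b5,s2)→read(s2,b5) ✓  (t1,b5,s3)→read(s3,b5) ✗  (t2,b2,s2)→read(s2,b2) ✓  (t2,b5,s1)→read(s1,b5) ✓  (t3,b1,s3)→read(s3,b1) ✓  (t3,b2,s3)→read(s3,b2) ✓  (t3,b3,s2)→read(s2,b3) ✓  (t3,b4,s3)→read(s3,b4) ✓  (t4,b2,s3)→read(s3,b2) ✓  (t4,b3,s3)→read(s3,b3) ✓  (t4,b5,s1)→read(s1,b5) ✓  (t4,b6,s1)→read(s1,b6) ✓
Counterexamples (restrictor triples failing the scope): 1.

1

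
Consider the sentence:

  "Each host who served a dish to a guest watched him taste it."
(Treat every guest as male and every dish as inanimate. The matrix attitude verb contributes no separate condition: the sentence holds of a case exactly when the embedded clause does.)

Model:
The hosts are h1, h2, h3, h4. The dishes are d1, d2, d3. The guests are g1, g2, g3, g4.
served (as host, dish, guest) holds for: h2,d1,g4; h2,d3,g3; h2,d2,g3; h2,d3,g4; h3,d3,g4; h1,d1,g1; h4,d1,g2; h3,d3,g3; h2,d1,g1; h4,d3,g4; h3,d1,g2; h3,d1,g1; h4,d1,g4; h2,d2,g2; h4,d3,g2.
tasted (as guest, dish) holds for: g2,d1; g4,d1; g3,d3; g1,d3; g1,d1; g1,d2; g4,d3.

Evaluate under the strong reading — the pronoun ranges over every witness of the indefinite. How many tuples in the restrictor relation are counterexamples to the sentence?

3

"him" takes "a guest" as antecedent and "it" takes "a dish"; both are donkey pronouns co-varying with the restrictor.
Strong reading: for every (h,d,g) with served(h,d,g), tasted(g,d).
Restrictor triples: (h1,d1,g1)→tasted(g1,d1) ✓  (h2,d1,g1)→tasted(g1,d1) ✓  (h2,d1,g4)→tasted(g4,d1) ✓  (h2,d2,g2)→tasted(g2,d2) ✗  (h2,d2,g3)→tasted(g3,d2) ✗  (h2,d3,g3)→tasted(g3,d3) ✓  (h2,d3,g4)→tasted(g4,d3) ✓  (h3,d1,g1)→tasted(g1,d1) ✓  (h3,d1,g2)→tasted(g2,d1) ✓  (h3,d3,g3)→tasted(g3,d3) ✓  (h3,d3,g4)→tasted(g4,d3) ✓  (h4,d1,g2)→tasted(g2,d1) ✓  (h4,d1,g4)→tasted(g4,d1) ✓  (h4,d3,g2)→tasted(g2,d3) ✗  (h4,d3,g4)→tasted(g4,d3) ✓
Counterexamples (restrictor triples failing the scope): 3.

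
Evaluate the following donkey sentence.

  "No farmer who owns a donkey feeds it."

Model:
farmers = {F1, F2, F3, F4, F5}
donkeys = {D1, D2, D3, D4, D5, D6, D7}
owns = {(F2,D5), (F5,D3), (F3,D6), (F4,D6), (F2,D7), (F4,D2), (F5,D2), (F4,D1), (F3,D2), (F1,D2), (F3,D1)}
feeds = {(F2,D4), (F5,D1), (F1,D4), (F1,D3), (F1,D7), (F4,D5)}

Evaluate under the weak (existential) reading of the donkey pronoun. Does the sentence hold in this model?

True

"it" takes "a donkey" as antecedent — a donkey pronoun bound across the clause boundary.
Truth condition: for no (f,d) with owns(f,d) does feeds(f,d) hold.
Restrictor pairs — does the scope hold? (F1,D2):fails  (F2,D5):fails  (F2,D7):fails  (F3,D1):fails  (F3,D2):fails  (F3,D6):fails  (F4,D1):fails  (F4,D2):fails  (F4,D6):fails  (F5,D2):fails  (F5,D3):fails
Scope holds for no restrictor pair, so the sentence is true.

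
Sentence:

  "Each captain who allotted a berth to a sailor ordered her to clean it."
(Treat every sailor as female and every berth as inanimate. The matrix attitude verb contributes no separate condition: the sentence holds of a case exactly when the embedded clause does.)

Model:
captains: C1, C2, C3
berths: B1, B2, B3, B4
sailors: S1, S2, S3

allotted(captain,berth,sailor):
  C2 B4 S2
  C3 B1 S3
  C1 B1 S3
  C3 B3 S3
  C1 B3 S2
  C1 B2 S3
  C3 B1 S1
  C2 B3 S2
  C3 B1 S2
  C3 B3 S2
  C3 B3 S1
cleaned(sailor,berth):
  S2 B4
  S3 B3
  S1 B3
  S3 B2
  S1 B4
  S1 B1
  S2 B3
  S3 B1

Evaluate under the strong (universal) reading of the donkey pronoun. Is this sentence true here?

"her" takes "a sailor" as antecedent and "it" takes "a berth"; both are donkey pronouns co-varying with the restrictor.
Strong reading: for every (c,b,s) with allotted(c,b,s), cleaned(s,b).
Restrictor triples: (C1,B1,S3)→cleaned(S3,B1) ✓  (C1,B2,S3)→cleaned(S3,B2) ✓  (C1,B3,S2)→cleaned(S2,B3) ✓  (C2,B3,S2)→cleaned(S2,B3) ✓  (C2,B4,S2)→cleaned(S2,B4) ✓  (C3,B1,S1)→cleaned(S1,B1) ✓  (C3,B1,S2)→cleaned(S2,B1) ✗  (C3,B1,S3)→cleaned(S3,B1) ✓  (C3,B3,S1)→cleaned(S1,B3) ✓  (C3,B3,S2)→cleaned(S2,B3) ✓  (C3,B3,S3)→cleaned(S3,B3) ✓
Counterexample: (C3,B1,S2) — cleaned(S2,B1) does not hold.

False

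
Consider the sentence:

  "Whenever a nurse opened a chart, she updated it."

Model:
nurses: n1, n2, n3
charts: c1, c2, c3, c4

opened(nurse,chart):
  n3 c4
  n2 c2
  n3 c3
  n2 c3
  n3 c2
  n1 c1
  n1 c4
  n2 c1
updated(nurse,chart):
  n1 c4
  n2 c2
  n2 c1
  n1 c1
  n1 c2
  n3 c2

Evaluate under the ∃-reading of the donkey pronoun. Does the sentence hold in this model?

True

"it" takes "a chart" as antecedent — a donkey pronoun bound across the clause boundary.
Weak reading: every nurse n with some opened-chart has at least one opened-chart c such that updated(n,c).
Per nurse: n1:✓  n2:✓  n3:✓
Every nurse in the restrictor has a witness.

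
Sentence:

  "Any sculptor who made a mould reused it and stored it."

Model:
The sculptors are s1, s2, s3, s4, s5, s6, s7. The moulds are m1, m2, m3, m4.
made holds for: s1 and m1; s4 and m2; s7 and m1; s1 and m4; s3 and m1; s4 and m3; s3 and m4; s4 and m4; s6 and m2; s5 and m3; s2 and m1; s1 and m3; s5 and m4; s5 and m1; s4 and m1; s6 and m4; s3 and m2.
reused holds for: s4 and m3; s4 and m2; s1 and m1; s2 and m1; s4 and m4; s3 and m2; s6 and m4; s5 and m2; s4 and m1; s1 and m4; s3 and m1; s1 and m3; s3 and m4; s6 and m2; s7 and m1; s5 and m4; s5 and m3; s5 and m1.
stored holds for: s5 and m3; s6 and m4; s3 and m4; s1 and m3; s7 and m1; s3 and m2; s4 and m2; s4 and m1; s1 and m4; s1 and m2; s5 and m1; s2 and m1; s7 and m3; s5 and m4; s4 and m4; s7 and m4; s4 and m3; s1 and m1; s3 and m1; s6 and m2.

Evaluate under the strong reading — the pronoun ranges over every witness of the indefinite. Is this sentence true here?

"it" takes "a mould" as antecedent — a donkey pronoun bound across the clause boundary.
Strong reading: for every (s,m) with made(s,m), reused(s,m) ∧ stored(s,m).
Restrictor pairs: (s1,m1) ✓  (s1,m3) ✓  (s1,m4) ✓  (s2,m1) ✓  (s3,m1) ✓  (s3,m2) ✓  (s3,m4) ✓  (s4,m1) ✓  (s4,m2) ✓  (s4,m3) ✓  (s4,m4) ✓  (s5,m1) ✓  (s5,m3) ✓  (s5,m4) ✓  (s6,m2) ✓  (s6,m4) ✓  (s7,m1) ✓
Every restrictor pair satisfies the scope.

True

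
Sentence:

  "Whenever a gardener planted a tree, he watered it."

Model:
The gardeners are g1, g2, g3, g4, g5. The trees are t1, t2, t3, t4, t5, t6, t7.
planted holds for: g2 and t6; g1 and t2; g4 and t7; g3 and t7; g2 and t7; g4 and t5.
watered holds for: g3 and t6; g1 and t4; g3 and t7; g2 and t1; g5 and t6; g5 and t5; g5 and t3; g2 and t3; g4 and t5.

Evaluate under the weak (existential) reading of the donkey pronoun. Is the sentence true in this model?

False

"it" takes "a tree" as antecedent — a donkey pronoun bound across the clause boundary.
Weak reading: every gardener g with some planted-tree has at least one planted-tree t such that watered(g,t).
Per gardener: g1:✗  g2:✗  g3:✓  g4:✓
g1 has no witness among its planted-trees.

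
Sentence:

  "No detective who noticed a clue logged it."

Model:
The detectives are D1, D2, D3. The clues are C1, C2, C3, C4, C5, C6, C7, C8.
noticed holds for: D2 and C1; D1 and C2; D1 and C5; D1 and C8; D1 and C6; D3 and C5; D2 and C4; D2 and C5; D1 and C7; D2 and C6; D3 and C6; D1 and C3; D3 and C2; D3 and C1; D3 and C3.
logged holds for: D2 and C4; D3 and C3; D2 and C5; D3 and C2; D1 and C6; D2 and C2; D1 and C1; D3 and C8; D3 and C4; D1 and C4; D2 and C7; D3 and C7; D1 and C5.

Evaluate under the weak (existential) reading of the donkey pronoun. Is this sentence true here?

"it" takes "a clue" as antecedent — a donkey pronoun bound across the clause boundary.
Truth condition: for no (d,c) with noticed(d,c) does logged(d,c) hold.
Restrictor pairs — does the scope hold? (D1,C2):fails  (D1,C3):fails  (D1,C5):holds  (D1,C6):holds  (D1,C7):fails  (D1,C8):fails  (D2,C1):fails  (D2,C4):holds  (D2,C5):holds  (D2,C6):fails  (D3,C1):fails  (D3,C2):holds  (D3,C3):holds  (D3,C5):fails  (D3,C6):fails
Scope holds for 6 pair(s), so the sentence is false.

False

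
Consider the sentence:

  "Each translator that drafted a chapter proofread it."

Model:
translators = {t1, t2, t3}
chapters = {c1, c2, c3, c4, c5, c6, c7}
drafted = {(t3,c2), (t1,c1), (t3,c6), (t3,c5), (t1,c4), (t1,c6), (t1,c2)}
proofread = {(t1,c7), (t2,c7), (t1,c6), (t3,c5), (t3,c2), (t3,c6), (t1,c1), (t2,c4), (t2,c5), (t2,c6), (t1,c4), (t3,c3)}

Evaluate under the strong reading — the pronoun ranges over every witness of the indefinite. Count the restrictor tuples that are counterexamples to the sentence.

1

"it" takes "a chapter" as antecedent — a donkey pronoun bound across the clause boundary.
Strong reading: for every (t,c) with drafted(t,c), proofread(t,c).
Restrictor pairs: (t1,c1) ✓  (t1,c2) ✗  (t1,c4) ✓  (t1,c6) ✓  (t3,c2) ✓  (t3,c5) ✓  (t3,c6) ✓
Counterexamples (restrictor pairs failing the scope): 1.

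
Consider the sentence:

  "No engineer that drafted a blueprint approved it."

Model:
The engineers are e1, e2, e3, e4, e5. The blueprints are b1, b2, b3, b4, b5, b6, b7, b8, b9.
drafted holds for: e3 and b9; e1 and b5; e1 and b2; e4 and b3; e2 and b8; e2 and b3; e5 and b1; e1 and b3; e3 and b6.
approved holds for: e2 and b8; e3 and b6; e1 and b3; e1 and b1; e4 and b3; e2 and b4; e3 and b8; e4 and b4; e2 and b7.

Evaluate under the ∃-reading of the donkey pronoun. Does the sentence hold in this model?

False

"it" takes "a blueprint" as antecedent — a donkey pronoun bound across the clause boundary.
Truth condition: for no (e,b) with drafted(e,b) does approved(e,b) hold.
Restrictor pairs — does the scope hold? (e1,b2):fails  (e1,b3):holds  (e1,b5):fails  (e2,b3):fails  (e2,b8):holds  (e3,b6):holds  (e3,b9):fails  (e4,b3):holds  (e5,b1):fails
Scope holds for 4 pair(s), so the sentence is false.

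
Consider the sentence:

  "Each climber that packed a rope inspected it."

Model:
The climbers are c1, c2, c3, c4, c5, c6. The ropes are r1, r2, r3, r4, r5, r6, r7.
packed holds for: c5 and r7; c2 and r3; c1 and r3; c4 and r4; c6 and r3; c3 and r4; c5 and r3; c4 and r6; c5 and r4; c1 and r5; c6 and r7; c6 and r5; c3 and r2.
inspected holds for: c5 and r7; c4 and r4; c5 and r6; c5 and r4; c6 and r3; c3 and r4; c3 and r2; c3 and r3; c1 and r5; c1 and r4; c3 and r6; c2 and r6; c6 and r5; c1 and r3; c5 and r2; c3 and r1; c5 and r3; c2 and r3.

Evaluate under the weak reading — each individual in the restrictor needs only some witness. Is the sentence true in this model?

"it" takes "a rope" as antecedent — a donkey pronoun bound across the clause boundary.
Weak reading: every climber c with some packed-rope has at least one packed-rope r such that inspected(c,r).
Per climber: c1:✓  c2:✓  c3:✓  c4:✓  c5:✓  c6:✓
Every climber in the restrictor has a witness.

True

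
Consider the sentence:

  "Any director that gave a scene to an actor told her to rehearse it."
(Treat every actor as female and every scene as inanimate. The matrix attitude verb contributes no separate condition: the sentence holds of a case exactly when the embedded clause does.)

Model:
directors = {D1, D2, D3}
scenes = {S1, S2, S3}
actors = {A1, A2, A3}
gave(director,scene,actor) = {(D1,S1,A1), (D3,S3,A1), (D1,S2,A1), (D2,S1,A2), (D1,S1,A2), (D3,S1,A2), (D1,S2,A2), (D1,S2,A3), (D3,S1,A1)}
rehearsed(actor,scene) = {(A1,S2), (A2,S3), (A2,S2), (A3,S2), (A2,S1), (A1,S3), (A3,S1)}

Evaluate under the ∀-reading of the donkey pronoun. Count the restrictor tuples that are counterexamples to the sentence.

"her" takes "an actor" as antecedent and "it" takes "a scene"; both are donkey pronouns co-varying with the restrictor.
Strong reading: for every (d,s,a) with gave(d,s,a), rehearsed(a,s).
Restrictor triples: (D1,S1,A1)→rehearsed(A1,S1) ✗  (D1,S1,A2)→rehearsed(A2,S1) ✓  (D1,S2,A1)→rehearsed(A1,S2) ✓  (D1,S2,A2)→rehearsed(A2,S2) ✓  (D1,S2,A3)→rehearsed(A3,S2) ✓  (D2,S1,A2)→rehearsed(A2,S1) ✓  (D3,S1,A1)→rehearsed(A1,S1) ✗  (D3,S1,A2)→rehearsed(A2,S1) ✓  (D3,S3,A1)→rehearsed(A1,S3) ✓
Counterexamples (restrictor triples failing the scope): 2.

2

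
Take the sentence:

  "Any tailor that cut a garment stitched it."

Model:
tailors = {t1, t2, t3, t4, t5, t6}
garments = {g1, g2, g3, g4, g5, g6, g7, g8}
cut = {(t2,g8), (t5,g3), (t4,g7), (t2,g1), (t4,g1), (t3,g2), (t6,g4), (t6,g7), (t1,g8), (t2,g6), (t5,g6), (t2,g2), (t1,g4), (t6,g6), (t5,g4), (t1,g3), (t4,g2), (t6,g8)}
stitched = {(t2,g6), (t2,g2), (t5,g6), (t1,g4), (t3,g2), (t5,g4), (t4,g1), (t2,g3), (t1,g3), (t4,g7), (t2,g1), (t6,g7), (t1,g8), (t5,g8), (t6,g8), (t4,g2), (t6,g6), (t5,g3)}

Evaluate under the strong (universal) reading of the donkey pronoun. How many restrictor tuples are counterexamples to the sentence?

"it" takes "a garment" as antecedent — a donkey pronoun bound across the clause boundary.
Strong reading: for every (t,g) with cut(t,g), stitched(t,g).
Restrictor pairs: (t1,g3) ✓  (t1,g4) ✓  (t1,g8) ✓  (t2,g1) ✓  (t2,g2) ✓  (t2,g6) ✓  (t2,g8) ✗  (t3,g2) ✓  (t4,g1) ✓  (t4,g2) ✓  (t4,g7) ✓  (t5,g3) ✓  (t5,g4) ✓  (t5,g6) ✓  (t6,g4) ✗  (t6,g6) ✓  (t6,g7) ✓  (t6,g8) ✓
Counterexamples (restrictor pairs failing the scope): 2.

2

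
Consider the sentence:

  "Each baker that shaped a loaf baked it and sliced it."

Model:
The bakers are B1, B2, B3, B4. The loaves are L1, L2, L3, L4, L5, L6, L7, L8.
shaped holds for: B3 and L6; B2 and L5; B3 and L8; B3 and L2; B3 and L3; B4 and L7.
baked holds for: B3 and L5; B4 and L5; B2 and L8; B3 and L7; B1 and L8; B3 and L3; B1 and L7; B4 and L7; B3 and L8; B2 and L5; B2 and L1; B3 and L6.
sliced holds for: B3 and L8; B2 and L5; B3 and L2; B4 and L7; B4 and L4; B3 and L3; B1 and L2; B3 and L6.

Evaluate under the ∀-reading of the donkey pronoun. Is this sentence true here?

"it" takes "a loaf" as antecedent — a donkey pronoun bound across the clause boundary.
Strong reading: for every (b,l) with shaped(b,l), baked(b,l) ∧ sliced(b,l).
Restrictor pairs: (B2,L5) ✓  (B3,L2) ✗  (B3,L3) ✓  (B3,L6) ✓  (B3,L8) ✓  (B4,L7) ✓
Counterexample: (B3,L2) is in shaped but fails the scope.

False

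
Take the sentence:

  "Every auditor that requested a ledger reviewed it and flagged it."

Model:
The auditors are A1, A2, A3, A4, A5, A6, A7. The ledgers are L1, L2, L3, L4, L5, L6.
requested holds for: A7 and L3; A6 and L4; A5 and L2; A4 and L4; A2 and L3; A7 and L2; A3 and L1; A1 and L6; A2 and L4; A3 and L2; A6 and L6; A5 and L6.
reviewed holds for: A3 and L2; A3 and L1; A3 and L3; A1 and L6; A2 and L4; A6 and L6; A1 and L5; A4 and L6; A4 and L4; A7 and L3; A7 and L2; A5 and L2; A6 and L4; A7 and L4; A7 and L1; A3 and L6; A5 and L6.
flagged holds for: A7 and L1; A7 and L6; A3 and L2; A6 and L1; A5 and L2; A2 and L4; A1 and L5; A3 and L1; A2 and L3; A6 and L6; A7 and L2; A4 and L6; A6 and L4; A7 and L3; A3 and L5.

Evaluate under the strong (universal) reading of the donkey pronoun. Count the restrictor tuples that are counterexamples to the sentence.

4

"it" takes "a ledger" as antecedent — a donkey pronoun bound across the clause boundary.
Strong reading: for every (a,l) with requested(a,l), reviewed(a,l) ∧ flagged(a,l).
Restrictor pairs: (A1,L6) ✗  (A2,L3) ✗  (A2,L4) ✓  (A3,L1) ✓  (A3,L2) ✓  (A4,L4) ✗  (A5,L2) ✓  (A5,L6) ✗  (A6,L4) ✓  (A6,L6) ✓  (A7,L2) ✓  (A7,L3) ✓
Counterexamples (restrictor pairs failing the scope): 4.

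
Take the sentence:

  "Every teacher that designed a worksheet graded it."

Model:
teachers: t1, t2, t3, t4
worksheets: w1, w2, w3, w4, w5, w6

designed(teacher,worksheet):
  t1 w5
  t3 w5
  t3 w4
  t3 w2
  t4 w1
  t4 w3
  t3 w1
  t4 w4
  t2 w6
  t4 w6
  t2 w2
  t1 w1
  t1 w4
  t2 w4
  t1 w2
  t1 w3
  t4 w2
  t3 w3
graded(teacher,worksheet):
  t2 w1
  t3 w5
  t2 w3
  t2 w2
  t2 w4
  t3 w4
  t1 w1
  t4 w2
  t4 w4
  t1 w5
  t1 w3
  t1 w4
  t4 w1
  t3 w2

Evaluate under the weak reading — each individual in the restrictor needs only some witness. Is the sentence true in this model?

"it" takes "a worksheet" as antecedent — a donkey pronoun bound across the clause boundary.
Weak reading: every teacher t with some designed-worksheet has at least one designed-worksheet w such that graded(t,w).
Per teacher: t1:✓  t2:✓  t3:✓  t4:✓
Every teacher in the restrictor has a witness.

True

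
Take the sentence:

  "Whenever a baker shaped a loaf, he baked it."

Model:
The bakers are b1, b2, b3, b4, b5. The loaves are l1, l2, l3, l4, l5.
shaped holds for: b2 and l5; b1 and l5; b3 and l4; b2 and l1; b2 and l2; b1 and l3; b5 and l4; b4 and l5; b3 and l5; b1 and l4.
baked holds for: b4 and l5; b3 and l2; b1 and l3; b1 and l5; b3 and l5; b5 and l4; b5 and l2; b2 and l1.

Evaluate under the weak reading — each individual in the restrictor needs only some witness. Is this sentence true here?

True

"it" takes "a loaf" as antecedent — a donkey pronoun bound across the clause boundary.
Weak reading: every baker b with some shaped-loaf has at least one shaped-loaf l such that baked(b,l).
Per baker: b1:✓  b2:✓  b3:✓  b4:✓  b5:✓
Every baker in the restrictor has a witness.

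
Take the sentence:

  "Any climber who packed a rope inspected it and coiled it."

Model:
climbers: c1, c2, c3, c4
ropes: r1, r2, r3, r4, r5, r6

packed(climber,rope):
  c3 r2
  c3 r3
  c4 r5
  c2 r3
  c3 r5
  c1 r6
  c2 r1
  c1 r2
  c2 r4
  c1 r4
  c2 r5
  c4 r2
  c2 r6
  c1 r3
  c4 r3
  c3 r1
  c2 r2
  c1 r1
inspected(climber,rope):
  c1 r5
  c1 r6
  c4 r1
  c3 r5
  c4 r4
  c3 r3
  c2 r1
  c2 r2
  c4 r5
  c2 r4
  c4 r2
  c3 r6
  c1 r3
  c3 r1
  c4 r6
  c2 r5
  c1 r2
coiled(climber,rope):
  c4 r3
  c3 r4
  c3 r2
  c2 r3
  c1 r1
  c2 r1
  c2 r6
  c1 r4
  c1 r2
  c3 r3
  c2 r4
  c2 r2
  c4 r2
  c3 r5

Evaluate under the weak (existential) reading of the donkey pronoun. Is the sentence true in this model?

"it" takes "a rope" as antecedent — a donkey pronoun bound across the clause boundary.
Weak reading: every climber c with some packed-rope has at least one packed-rope r such that inspected(c,r) ∧ coiled(c,r).
Per climber: c1:✓  c2:✓  c3:✓  c4:✓
Every climber in the restrictor has a witness.

True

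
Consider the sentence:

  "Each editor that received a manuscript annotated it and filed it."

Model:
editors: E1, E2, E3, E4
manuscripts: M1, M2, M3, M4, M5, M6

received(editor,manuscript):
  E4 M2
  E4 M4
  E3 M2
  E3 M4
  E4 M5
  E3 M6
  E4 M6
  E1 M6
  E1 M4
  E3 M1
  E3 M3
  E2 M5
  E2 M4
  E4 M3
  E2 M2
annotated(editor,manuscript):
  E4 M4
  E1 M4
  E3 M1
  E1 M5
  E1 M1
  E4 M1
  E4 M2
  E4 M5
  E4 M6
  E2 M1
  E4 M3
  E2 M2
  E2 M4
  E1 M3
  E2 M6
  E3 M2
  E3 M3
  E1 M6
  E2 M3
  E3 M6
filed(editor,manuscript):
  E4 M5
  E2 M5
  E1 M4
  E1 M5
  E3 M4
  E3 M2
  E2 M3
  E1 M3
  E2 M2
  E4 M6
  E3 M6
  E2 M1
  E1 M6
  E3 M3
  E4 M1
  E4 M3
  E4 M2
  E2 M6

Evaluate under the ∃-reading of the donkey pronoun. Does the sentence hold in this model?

True

"it" takes "a manuscript" as antecedent — a donkey pronoun bound across the clause boundary.
Weak reading: every editor e with some received-manuscript has at least one received-manuscript m such that annotated(e,m) ∧ filed(e,m).
Per editor: E1:✓  E2:✓  E3:✓  E4:✓
Every editor in the restrictor has a witness.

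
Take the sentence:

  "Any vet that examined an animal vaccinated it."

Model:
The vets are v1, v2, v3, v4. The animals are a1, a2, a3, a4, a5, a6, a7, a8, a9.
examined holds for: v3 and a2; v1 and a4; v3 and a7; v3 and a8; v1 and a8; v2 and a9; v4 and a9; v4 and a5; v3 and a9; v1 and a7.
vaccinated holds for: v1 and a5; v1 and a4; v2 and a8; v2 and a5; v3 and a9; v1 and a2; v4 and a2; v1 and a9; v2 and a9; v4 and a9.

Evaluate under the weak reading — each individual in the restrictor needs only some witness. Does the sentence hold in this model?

"it" takes "an animal" as antecedent — a donkey pronoun bound across the clause boundary.
Weak reading: every vet v with some examined-animal has at least one examined-animal a such that vaccinated(v,a).
Per vet: v1:✓  v2:✓  v3:✓  v4:✓
Every vet in the restrictor has a witness.

True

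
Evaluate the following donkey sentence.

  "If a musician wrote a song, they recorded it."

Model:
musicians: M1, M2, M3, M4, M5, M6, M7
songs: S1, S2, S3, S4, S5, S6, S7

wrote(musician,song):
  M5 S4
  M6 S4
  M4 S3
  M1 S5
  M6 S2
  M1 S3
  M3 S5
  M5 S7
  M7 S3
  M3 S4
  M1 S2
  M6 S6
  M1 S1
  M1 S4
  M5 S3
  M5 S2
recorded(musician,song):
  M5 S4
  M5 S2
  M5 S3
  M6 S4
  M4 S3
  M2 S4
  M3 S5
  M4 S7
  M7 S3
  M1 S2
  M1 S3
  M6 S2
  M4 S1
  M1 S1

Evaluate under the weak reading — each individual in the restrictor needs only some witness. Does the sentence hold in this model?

"it" takes "a song" as antecedent — a donkey pronoun bound across the clause boundary.
Weak reading: every musician m with some wrote-song has at least one wrote-song s such that recorded(m,s).
Per musician: M1:✓  M3:✓  M4:✓  M5:✓  M6:✓  M7:✓
Every musician in the restrictor has a witness.

True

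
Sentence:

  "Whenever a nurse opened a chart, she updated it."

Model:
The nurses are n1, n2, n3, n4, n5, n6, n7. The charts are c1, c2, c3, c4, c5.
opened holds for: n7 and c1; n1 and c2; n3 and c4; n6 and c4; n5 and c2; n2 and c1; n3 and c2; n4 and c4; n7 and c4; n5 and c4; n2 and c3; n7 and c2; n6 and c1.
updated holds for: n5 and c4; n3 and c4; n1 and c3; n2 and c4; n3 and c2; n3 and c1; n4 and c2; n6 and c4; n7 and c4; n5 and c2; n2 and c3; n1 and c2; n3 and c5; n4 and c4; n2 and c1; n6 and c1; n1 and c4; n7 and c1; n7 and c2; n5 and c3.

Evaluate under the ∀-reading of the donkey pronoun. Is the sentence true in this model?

"it" takes "a chart" as antecedent — a donkey pronoun bound across the clause boundary.
Strong reading: for every (n,c) with opened(n,c), updated(n,c).
Restrictor pairs: (n1,c2) ✓  (n2,c1) ✓  (n2,c3) ✓  (n3,c2) ✓  (n3,c4) ✓  (n4,c4) ✓  (n5,c2) ✓  (n5,c4) ✓  (n6,c1) ✓  (n6,c4) ✓  (n7,c1) ✓  (n7,c2) ✓  (n7,c4) ✓
Every restrictor pair satisfies the scope.

True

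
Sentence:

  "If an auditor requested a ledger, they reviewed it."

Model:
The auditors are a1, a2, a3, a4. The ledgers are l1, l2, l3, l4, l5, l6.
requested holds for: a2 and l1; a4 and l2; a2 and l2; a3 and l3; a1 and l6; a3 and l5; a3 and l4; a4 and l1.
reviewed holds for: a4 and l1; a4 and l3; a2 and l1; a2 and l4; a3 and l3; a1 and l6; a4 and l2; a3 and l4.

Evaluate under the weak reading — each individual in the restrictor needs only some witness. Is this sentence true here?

True

"it" takes "a ledger" as antecedent — a donkey pronoun bound across the clause boundary.
Weak reading: every auditor a with some requested-ledger has at least one requested-ledger l such that reviewed(a,l).
Per auditor: a1:✓  a2:✓  a3:✓  a4:✓
Every auditor in the restrictor has a witness.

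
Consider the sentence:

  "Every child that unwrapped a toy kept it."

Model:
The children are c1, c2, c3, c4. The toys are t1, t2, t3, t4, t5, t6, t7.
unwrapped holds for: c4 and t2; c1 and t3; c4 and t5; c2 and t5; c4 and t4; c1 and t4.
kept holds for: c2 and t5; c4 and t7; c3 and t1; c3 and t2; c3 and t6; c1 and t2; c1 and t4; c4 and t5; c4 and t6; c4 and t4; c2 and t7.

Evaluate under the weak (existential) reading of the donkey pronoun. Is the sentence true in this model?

"it" takes "a toy" as antecedent — a donkey pronoun bound across the clause boundary.
Weak reading: every child c with some unwrapped-toy has at least one unwrapped-toy t such that kept(c,t).
Per child: c1:✓  c2:✓  c4:✓
Every child in the restrictor has a witness.

True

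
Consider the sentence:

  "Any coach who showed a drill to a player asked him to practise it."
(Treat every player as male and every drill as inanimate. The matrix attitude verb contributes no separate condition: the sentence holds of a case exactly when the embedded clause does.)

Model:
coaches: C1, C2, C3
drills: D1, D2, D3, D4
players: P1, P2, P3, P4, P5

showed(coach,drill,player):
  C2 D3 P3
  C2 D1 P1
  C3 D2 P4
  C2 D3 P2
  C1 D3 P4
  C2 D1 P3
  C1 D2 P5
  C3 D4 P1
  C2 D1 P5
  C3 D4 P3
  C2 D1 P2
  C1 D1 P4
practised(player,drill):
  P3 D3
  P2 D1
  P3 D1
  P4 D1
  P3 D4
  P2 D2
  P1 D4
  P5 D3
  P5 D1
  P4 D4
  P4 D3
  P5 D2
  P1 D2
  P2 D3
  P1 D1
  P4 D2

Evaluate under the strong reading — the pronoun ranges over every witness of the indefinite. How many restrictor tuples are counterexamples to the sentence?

"him" takes "a player" as antecedent and "it" takes "a drill"; both are donkey pronouns co-varying with the restrictor.
Strong reading: for every (c,d,p) with showed(c,d,p), practised(p,d).
Restrictor triples: (C1,D1,P4)→practised(P4,D1) ✓  (C1,D2,P5)→practised(P5,D2) ✓  (C1,D3,P4)→practised(P4,D3) ✓  (C2,D1,P1)→practised(P1,D1) ✓  (C2,D1,P2)→practised(P2,D1) ✓  (C2,D1,P3)→practised(P3,D1) ✓  (C2,D1,P5)→practised(P5,D1) ✓  (C2,D3,P2)→practised(P2,D3) ✓  (C2,D3,P3)→practised(P3,D3) ✓  (C3,D2,P4)→practised(P4,D2) ✓  (C3,D4,P1)→practised(P1,D4) ✓  (C3,D4,P3)→practised(P3,D4) ✓
Counterexamples (restrictor triples failing the scope): 0.

0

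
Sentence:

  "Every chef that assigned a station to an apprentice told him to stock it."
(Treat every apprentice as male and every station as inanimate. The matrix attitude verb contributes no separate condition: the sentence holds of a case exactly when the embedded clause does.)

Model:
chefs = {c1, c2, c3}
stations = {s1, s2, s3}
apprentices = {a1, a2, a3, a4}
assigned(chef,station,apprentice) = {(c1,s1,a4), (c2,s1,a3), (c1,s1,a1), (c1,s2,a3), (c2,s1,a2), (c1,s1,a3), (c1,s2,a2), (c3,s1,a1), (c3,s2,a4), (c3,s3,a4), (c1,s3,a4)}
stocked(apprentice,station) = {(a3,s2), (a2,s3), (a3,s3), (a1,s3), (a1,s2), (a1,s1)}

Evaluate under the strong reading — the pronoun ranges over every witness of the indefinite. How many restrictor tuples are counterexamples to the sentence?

8

"him" takes "an apprentice" as antecedent and "it" takes "a station"; both are donkey pronouns co-varying with the restrictor.
Strong reading: for every (c,s,a) with assigned(c,s,a), stocked(a,s).
Restrictor triples: (c1,s1,a1)→stocked(a1,s1) ✓  (c1,s1,a3)→stocked(a3,s1) ✗  (c1,s1,a4)→stocked(a4,s1) ✗  (c1,s2,a2)→stocked(a2,s2) ✗  (c1,s2,a3)→stocked(a3,s2) ✓  (c1,s3,a4)→stocked(a4,s3) ✗  (c2,s1,a2)→stocked(a2,s1) ✗  (c2,s1,a3)→stocked(a3,s1) ✗  (c3,s1,a1)→stocked(a1,s1) ✓  (c3,s2,a4)→stocked(a4,s2) ✗  (c3,s3,a4)→stocked(a4,s3) ✗
Counterexamples (restrictor triples failing the scope): 8.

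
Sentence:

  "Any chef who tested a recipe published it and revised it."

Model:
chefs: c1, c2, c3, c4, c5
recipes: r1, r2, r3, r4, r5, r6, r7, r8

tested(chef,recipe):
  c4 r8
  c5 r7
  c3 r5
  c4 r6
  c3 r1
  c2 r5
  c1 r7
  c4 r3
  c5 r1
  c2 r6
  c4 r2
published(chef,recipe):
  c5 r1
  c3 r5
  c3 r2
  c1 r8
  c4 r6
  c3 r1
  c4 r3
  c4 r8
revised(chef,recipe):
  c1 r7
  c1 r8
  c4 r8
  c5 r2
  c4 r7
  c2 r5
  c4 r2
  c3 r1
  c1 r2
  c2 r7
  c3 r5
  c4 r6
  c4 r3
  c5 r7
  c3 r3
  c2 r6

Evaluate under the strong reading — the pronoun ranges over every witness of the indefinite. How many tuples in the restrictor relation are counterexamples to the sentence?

"it" takes "a recipe" as antecedent — a donkey pronoun bound across the clause boundary.
Strong reading: for every (c,r) with tested(c,r), published(c,r) ∧ revised(c,r).
Restrictor pairs: (c1,r7) ✗  (c2,r5) ✗  (c2,r6) ✗  (c3,r1) ✓  (c3,r5) ✓  (c4,r2) ✗  (c4,r3) ✓  (c4,r6) ✓  (c4,r8) ✓  (c5,r1) ✗  (c5,r7) ✗
Counterexamples (restrictor pairs failing the scope): 6.

6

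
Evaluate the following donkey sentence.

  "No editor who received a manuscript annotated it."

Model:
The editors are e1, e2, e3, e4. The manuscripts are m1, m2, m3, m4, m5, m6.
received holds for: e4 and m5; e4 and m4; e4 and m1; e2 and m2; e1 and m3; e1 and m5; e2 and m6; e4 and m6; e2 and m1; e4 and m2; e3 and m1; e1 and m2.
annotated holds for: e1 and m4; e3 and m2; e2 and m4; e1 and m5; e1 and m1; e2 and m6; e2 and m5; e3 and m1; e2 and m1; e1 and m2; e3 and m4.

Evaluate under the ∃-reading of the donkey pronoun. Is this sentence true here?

False

"it" takes "a manuscript" as antecedent — a donkey pronoun bound across the clause boundary.
Truth condition: for no (e,m) with received(e,m) does annotated(e,m) hold.
Restrictor pairs — does the scope hold? (e1,m2):holds  (e1,m3):fails  (e1,m5):holds  (e2,m1):holds  (e2,m2):fails  (e2,m6):holds  (e3,m1):holds  (e4,m1):fails  (e4,m2):fails  (e4,m4):fails  (e4,m5):fails  (e4,m6):fails
Scope holds for 5 pair(s), so the sentence is false.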